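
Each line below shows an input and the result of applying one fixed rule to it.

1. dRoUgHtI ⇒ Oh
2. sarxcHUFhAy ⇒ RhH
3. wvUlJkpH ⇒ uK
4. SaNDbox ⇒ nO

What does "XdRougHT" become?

Each output is the input with this applied: keep one character in every 3, starting at position 3 (positions 3rd, 6th, 9th, ...), then flip the case of every letter.
Applying both steps to "XdRougHT": "Rg", then "rG".

rG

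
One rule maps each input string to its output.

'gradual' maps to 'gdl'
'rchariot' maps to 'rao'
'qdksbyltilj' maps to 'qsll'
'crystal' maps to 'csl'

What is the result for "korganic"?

kgi

Each output is the input with this applied: keep one character in every 3, starting at position 1 (positions 1st, 4th, 7th, ...).
On "korganic" that produces "kgi".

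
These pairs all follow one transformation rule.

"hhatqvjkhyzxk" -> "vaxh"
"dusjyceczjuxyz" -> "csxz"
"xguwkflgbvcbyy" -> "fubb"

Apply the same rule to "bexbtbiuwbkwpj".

bxww

The pattern: keep one character in every 3, starting at position 3 (positions 3rd, 6th, 9th, ...), then swap each adjacent pair of characters (1↔2, 3↔4, ...).
For "bexbtbiuwbkwpj" the result is "bxww".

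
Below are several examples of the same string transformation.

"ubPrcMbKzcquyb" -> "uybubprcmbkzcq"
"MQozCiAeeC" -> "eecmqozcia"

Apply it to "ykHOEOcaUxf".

uxfykhoeoca

In each case the input is transformed by: move the last 3 characters to the front (rotate right by 3), then convert every letter to lowercase.
On "ykHOEOcaUxf": the first step gives "UxfykHOEOca", and the second then gives "uxfykhoeoca".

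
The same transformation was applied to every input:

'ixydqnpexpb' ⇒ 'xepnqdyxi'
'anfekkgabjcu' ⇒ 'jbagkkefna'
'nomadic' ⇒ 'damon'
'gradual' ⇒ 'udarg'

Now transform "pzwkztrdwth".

wdrtzkwzp

The transformation: reverse the string, then delete the first 2 characters.
For "pzwkztrdwth" the result is "wdrtzkwzp".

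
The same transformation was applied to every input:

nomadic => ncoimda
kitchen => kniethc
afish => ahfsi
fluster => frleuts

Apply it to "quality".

qyutail

What's happening: take characters alternately from the front and the back (1st, last, 2nd, 2nd-last, ...).
For "quality" the result is "qyutail".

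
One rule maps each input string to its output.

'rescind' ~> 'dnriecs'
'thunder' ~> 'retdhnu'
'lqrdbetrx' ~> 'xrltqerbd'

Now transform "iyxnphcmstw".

Each output is the input with this applied: move the last character to the front, then take characters alternately from the front and the back (1st, last, 2nd, 2nd-last, ...).
Applying both steps to "iyxnphcmstw": "wiyxnphcmst", then "wtisymxcnhp".

wtisymxcnhp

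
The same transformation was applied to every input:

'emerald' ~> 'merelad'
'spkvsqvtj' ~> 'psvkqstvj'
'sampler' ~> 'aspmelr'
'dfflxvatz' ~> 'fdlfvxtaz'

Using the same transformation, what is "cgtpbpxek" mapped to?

gcptpbexk

The transformation: swap each adjacent pair of characters (1↔2, 3↔4, ...).
So "cgtpbpxek" becomes "gcptpbexk".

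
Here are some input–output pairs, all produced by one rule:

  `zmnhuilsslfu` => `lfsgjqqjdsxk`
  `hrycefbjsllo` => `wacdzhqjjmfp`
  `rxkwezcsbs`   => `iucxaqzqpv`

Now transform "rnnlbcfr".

What's happening: shift every letter 2 places backward in the alphabet (wrapping around), then move the first 2 characters to the end (rotate left by 2).
Working it through for "rnnlbcfr": intermediate "plljzadp", final "ljzadppl".

ljzadppl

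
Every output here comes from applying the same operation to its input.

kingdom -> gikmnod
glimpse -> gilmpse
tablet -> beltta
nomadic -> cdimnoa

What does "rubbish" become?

The pattern: sort the characters into alphabetical order, then move the first character to the end.
"rubbish" → "bhirsub".

bhirsub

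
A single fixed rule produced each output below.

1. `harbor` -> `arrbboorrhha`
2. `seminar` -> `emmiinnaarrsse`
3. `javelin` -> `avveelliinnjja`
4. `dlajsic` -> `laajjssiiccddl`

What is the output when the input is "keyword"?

In each case the input is transformed by: double every character, then move the first 3 characters to the end (rotate left by 3).
For "keyword", step one produces "kkeeyywwoorrdd"; step two turns that into "eyywwoorrddkke".
(Check on "harbor": → "hhaarrbboorr" → "arrbboorrhha" ✓)

eyywwoorrddkke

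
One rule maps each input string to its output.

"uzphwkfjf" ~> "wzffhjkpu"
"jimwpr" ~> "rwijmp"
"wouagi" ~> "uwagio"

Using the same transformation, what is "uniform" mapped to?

The transformation: sort the characters into alphabetical order, then move the last 2 characters to the front (rotate right by 2).
On "uniform": the first step gives "fimnoru", and the second then gives "rufimno".

rufimno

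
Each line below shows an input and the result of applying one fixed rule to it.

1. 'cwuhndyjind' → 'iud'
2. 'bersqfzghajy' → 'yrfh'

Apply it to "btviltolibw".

The rule is to keep one character in every 3, starting at position 3 (positions 3rd, 6th, 9th, ...), then move the last character to the front.
Working it through for "btviltolibw": intermediate "vti", final "ivt".

ivt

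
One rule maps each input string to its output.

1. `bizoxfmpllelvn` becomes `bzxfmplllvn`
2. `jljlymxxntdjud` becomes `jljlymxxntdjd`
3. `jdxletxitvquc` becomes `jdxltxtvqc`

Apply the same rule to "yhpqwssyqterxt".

Rule — remove every vowel.
For "yhpqwssyqterxt" the result is "yhpqwssyqtrxt".

yhpqwssyqtrxt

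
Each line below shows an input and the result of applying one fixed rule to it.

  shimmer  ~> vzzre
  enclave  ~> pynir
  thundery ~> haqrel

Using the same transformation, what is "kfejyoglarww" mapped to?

The rule is to delete the first 2 characters, then shift every letter 13 places forward in the alphabet (wrapping around) — i.e. ROT13.
On "kfejyoglarww": the first step gives "ejyoglarww", and the second then gives "rwlbtynejj".

rwlbtynejj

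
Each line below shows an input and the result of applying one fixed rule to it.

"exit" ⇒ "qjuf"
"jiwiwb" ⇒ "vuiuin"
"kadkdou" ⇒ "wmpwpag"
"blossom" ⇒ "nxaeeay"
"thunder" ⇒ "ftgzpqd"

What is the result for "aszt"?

Looking at the pairs, the operation is to shift every letter 12 places forward in the alphabet (wrapping around).
On "aszt" that produces "melf".

melf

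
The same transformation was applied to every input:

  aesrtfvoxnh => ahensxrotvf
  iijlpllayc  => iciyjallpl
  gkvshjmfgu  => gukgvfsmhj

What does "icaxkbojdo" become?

iocdajxokb

Looking at the pairs, the operation is to take characters alternately from the front and the back (1st, last, 2nd, 2nd-last, ...).
So "icaxkbojdo" becomes "iocdajxokb".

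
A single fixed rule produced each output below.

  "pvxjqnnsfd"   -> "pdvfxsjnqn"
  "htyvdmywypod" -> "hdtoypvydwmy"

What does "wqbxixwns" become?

wsqnbwxxi

Looking at the pairs, the operation is to take characters alternately from the front and the back (1st, last, 2nd, 2nd-last, ...).
"wqbxixwns" → "wsqnbwxxi".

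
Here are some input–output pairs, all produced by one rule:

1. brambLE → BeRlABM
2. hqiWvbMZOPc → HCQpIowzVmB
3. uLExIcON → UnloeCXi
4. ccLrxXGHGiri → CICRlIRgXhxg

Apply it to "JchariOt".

jTCoHIAR

The pattern: flip the case of every letter, then take characters alternately from the front and the back (1st, last, 2nd, 2nd-last, ...).
For "JchariOt", step one produces "jCHARIoT"; step two turns that into "jTCoHIAR".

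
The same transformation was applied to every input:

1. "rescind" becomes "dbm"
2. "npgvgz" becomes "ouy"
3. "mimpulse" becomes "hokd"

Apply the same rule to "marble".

zad

The rule is to keep every other character starting from the second (positions 2nd, 4th, 6th, ...), then shift every letter 1 place backward in the alphabet (wrapping around).
Applying both steps to "marble": "abe", then "zad".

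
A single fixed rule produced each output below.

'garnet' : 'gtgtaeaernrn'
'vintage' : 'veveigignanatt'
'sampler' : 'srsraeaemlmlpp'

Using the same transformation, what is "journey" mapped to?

The transformation: double every character, then take characters alternately from the front and the back (1st, last, 2nd, 2nd-last, ...).
Doing the same to "journey": "jyjyoeoeununrr".

jyjyoeoeununrr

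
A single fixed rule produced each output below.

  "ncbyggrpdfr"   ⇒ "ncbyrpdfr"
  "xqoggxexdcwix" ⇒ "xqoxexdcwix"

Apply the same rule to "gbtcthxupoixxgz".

btcthxupoixxz

In each case the input is transformed by: remove every "g".
Applying that to "gbtcthxupoixxgz" gives "btcthxupoixxz".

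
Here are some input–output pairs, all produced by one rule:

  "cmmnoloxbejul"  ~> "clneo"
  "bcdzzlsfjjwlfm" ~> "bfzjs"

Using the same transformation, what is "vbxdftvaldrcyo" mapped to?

In each case the input is transformed by: keep one character in every 3, starting at position 1 (positions 1st, 4th, 7th, ...), then take characters alternately from the front and the back (1st, last, 2nd, 2nd-last, ...).
Working it through for "vbxdftvaldrcyo": intermediate "vdvdy", final "vyddv".

vyddv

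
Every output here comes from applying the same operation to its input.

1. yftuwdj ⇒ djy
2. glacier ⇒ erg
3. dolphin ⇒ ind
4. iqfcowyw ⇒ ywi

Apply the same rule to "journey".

eyj

Each output is the input with this applied: move the last 2 characters to the front (rotate right by 2), then keep only the first 3 characters.
For "journey", step one produces "eyjourn"; step two turns that into "eyj".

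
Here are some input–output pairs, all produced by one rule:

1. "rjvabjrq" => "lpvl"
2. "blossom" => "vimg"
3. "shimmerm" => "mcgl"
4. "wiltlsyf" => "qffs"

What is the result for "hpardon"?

buxh

Looking at the pairs, the operation is to keep every other character starting from the first (positions 1st, 3rd, 5th, ...), then shift every letter 6 places backward in the alphabet (wrapping around).
On "hpardon" that produces "buxh".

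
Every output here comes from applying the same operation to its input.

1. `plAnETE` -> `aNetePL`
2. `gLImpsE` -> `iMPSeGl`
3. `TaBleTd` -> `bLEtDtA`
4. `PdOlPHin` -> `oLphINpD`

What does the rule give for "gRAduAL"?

In each case the input is transformed by: move the first 2 characters to the end (rotate left by 2), then flip the case of every letter.
Starting from "gRAduAL": after the first operation, "AduALgR"; after the second, "aDUalGr".

aDUalGr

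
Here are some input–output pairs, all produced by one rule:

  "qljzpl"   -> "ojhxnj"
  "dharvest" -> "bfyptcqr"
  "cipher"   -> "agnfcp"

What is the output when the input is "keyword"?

The transformation: shift every letter 2 places backward in the alphabet (wrapping around).
Applying that to "keyword" gives "icwumpb".

icwumpb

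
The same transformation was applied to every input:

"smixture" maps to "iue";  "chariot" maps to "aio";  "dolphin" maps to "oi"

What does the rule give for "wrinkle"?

The rule is to keep only the vowels.
Applying that to "wrinkle" gives "ie".

ie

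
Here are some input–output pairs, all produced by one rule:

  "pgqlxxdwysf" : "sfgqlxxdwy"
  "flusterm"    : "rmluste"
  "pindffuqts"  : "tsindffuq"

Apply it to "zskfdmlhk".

hkskfdml

In each case the input is transformed by: delete the first character, then move the last 2 characters to the front (rotate right by 2).
"zskfdmlhk" → "skfdmlhk" → "hkskfdml".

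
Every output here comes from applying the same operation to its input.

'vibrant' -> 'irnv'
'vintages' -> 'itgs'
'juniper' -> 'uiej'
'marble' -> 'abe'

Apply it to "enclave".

Rule — move the first character to the end, then keep every other character starting from the first (positions 1st, 3rd, 5th, ...).
Working it through for "enclave": intermediate "nclavee", final "nlve".

nlve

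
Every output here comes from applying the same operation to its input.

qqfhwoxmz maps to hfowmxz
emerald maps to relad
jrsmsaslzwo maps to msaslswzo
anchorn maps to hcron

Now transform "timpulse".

pmlues

The transformation: swap each adjacent pair of characters (1↔2, 3↔4, ...), then delete the first 2 characters.
Applying both steps to "timpulse": "itpmlues", then "pmlues".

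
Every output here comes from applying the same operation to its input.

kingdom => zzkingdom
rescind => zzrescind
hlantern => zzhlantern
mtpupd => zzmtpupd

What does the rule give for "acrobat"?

zzacrobat

Each output is the input with this applied: prepend "zz".
So "acrobat" becomes "zzacrobat".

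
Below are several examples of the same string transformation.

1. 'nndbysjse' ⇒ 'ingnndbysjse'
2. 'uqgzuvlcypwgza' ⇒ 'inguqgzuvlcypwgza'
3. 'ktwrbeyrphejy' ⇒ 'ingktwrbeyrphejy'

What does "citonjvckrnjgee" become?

ingcitonjvckrnjgee

The pattern: prepend "ing".
So "citonjvckrnjgee" becomes "ingcitonjvckrnjgee".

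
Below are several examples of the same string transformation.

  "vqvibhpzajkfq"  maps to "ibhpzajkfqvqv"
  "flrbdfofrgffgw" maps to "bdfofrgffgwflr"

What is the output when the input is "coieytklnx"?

The rule is to move the first 3 characters to the end (rotate left by 3).
On "coieytklnx" that produces "eytklnxcoi".

eytklnxcoi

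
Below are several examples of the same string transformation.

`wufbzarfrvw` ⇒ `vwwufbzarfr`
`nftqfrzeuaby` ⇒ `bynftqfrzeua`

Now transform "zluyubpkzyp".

ypzluyubpkz

The transformation: move the last 2 characters to the front (rotate right by 2).
Doing the same to "zluyubpkzyp": "ypzluyubpkz".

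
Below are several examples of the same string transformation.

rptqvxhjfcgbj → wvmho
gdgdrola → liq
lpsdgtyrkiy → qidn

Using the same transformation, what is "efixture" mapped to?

jcw

Rule — keep one character in every 3, starting at position 1 (positions 1st, 4th, 7th, ...), then shift every letter 5 places forward in the alphabet (wrapping around).
On "efixture": the first step gives "exr", and the second then gives "jcw".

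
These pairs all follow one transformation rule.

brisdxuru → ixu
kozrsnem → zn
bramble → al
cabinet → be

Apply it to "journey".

ue

Each output is the input with this applied: keep one character in every 3, starting at position 3 (positions 3rd, 6th, 9th, ...).
For "journey" the result is "ue".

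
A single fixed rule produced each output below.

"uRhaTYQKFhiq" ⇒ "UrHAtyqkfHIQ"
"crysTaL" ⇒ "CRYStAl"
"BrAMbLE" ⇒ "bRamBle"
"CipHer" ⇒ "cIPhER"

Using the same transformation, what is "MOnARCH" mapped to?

moNarch

Rule — flip the case of every letter.
For "MOnARCH" the result is "moNarch".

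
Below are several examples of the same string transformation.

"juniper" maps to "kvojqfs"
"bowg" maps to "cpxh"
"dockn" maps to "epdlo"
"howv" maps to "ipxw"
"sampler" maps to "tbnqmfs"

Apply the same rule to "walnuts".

Looking at the pairs, the operation is to shift every letter 1 place forward in the alphabet (wrapping around).
On "walnuts" that produces "xbmovut".

xbmovut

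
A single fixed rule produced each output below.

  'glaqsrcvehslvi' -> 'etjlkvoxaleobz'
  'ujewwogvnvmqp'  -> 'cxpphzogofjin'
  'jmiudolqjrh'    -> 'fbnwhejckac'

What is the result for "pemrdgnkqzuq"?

xfkwzgdjsnji

Rule — move the first character to the end, then shift every letter 7 places backward in the alphabet (wrapping around).
Applying both steps to "pemrdgnkqzuq": "emrdgnkqzuqp", then "xfkwzgdjsnji".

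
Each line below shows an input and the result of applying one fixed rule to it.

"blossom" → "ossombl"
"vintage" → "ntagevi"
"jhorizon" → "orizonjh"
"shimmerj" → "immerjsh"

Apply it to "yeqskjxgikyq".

qskjxgikyqye

The pattern: move the first 2 characters to the end (rotate left by 2).
So "yeqskjxgikyq" becomes "qskjxgikyqye".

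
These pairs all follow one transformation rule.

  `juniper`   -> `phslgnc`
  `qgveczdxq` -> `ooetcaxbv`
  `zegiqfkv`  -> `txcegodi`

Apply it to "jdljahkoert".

rhbjhyfimcp

What's happening: shift every letter 2 places backward in the alphabet (wrapping around), then move the last character to the front.
"jdljahkoert" → "hbjhyfimcpr" → "rhbjhyfimcp".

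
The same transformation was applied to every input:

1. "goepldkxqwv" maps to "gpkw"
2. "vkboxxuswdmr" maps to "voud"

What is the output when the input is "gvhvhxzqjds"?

gvzd

In each case the input is transformed by: keep one character in every 3, starting at position 1 (positions 1st, 4th, 7th, ...).
Applying that to "gvhvhxzqjds" gives "gvzd".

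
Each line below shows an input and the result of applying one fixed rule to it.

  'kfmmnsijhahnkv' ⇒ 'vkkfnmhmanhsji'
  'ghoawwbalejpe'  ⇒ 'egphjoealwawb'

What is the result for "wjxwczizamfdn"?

The rule is to reverse the string, then take characters alternately from the front and the back (1st, last, 2nd, 2nd-last, ...).
Applying both steps to "wjxwczizamfdn": "ndfmazizcwxjw", then "nwdjfxmwaczzi".
(Check on "kfmmnsijhahnkv": → "vknhahjisnmmfk" → "vkkfnmhmanhsji" ✓)

nwdjfxmwaczzi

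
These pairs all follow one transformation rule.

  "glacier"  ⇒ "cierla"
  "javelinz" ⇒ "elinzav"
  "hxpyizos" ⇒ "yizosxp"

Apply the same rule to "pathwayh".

The pattern: delete the first character, then move the first 2 characters to the end (rotate left by 2).
On "pathwayh": the first step gives "athwayh", and the second then gives "hwayhat".

hwayhat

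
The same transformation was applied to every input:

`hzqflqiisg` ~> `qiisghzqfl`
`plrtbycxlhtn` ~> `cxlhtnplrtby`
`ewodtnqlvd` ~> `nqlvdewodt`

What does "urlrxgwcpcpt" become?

wcpcpturlrxg

Looking at the pairs, the operation is to swap the front and back halves of the string.
"urlrxgwcpcpt" → "wcpcpturlrxg".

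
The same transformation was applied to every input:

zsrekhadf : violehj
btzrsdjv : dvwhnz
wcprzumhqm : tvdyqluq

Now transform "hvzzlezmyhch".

ddpidqclgl

Rule — shift every letter 4 places forward in the alphabet (wrapping around), then delete the first 2 characters.
For "hvzzlezmyhch", step one produces "lzddpidqclgl"; step two turns that into "ddpidqclgl".
(Check on "zsrekhadf": → "dwviolehj" → "violehj" ✓)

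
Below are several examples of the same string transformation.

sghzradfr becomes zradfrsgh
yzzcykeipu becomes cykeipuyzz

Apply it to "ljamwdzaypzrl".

mwdzaypzrllja

The transformation: move the first 3 characters to the end (rotate left by 3).
On "ljamwdzaypzrl" that produces "mwdzaypzrllja".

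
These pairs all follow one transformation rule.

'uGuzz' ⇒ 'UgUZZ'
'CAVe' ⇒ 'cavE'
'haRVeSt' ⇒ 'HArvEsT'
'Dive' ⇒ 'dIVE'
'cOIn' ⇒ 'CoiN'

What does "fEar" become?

The transformation: flip the case of every letter.
"fEar" → "FeAR".

FeAR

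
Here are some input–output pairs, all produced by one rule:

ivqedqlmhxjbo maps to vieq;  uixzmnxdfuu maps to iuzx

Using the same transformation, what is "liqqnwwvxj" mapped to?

ilqq

Looking at the pairs, the operation is to swap each adjacent pair of characters (1↔2, 3↔4, ...), then keep only the first 4 characters.
For "liqqnwwvxj", step one produces "ilqqwnvwjx"; step two turns that into "ilqq".
(Check on "uixzmnxdfuu": → "iuzxnmdxufu" → "iuzx" ✓)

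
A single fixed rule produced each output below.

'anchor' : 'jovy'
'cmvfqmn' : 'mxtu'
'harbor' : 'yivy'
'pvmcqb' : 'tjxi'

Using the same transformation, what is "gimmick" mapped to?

tpjr

The pattern: shift every letter 7 places forward in the alphabet (wrapping around), then keep only the last 4 characters.
Working it through for "gimmick": intermediate "npttpjr", final "tpjr".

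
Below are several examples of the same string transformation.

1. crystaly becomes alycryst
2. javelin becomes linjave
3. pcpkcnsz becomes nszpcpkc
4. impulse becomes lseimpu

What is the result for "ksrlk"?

rlkks

The rule is to move the last 3 characters to the front (rotate right by 3).
Doing the same to "ksrlk": "rlkks".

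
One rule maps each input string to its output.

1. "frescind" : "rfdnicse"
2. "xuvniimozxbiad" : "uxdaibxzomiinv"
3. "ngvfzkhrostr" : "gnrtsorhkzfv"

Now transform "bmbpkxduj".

mbjudxkpb

The transformation: reverse the string, then move the last 2 characters to the front (rotate right by 2).
For "bmbpkxduj" the result is "mbjudxkpb".
(Check on "xuvniimozxbiad": → "daibxzomiinvux" → "uxdaibxzomiinv" ✓)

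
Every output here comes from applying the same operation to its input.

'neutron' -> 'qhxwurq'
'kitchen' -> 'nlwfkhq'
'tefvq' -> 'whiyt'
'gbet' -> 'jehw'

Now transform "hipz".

Each output is the input with this applied: shift every letter 3 places forward in the alphabet (wrapping around).
So "hipz" becomes "klsc".

klsc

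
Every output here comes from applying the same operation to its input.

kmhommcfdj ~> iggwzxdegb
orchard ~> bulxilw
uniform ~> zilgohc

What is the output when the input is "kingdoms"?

axigmech

Looking at the pairs, the operation is to shift every letter 6 places backward in the alphabet (wrapping around), then move the first 3 characters to the end (rotate left by 3).
Applying both steps to "kingdoms": "echaxigm", then "axigmech".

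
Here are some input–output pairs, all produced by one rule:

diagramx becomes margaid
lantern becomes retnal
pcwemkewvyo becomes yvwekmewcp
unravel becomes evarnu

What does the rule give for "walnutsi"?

stunlaw

Each output is the input with this applied: reverse the string, then delete the first character.
Working it through for "walnutsi": intermediate "istunlaw", final "stunlaw".
(Check on "diagramx": → "xmargaid" → "margaid" ✓)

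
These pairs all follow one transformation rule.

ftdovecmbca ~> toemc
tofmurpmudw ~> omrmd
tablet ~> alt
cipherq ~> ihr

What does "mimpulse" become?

In each case the input is transformed by: keep every other character starting from the second (positions 2nd, 4th, 6th, ...).
Doing the same to "mimpulse": "iple".

iple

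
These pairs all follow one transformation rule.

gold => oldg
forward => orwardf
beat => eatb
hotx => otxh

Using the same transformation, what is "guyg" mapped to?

uygg

What's happening: move the first character to the end.
Doing the same to "guyg": "uygg".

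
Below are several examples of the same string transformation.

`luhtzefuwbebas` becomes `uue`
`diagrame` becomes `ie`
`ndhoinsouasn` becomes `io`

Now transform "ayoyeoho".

The rule is to keep one character in every 3, starting at position 2 (positions 2nd, 5th, 8th, ...), then keep only the vowels.
Applying both steps to "ayoyeoho": "yeo", then "eo".

eo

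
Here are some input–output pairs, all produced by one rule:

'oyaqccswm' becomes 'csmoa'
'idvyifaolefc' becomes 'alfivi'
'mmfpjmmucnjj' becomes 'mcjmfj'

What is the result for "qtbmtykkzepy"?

In each case the input is transformed by: keep every other character starting from the first (positions 1st, 3rd, 5th, ...), then move the last 3 characters to the front (rotate right by 3).
For "qtbmtykkzepy", step one produces "qbtkzp"; step two turns that into "kzpqbt".

kzpqbt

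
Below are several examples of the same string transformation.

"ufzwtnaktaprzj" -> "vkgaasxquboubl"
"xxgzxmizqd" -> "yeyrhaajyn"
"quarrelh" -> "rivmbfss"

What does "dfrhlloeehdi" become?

ejgesiifmfmp

In each case the input is transformed by: take characters alternately from the front and the back (1st, last, 2nd, 2nd-last, ...), then shift every letter 1 place forward in the alphabet (wrapping around).
Applying both steps to "dfrhlloeehdi": "difdrhhelelo", then "ejgesiifmfmp".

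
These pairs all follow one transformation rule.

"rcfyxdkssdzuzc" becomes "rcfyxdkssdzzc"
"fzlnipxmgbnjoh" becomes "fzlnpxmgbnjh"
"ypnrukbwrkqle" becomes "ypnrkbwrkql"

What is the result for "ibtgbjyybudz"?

btgbjyybdz

What's happening: remove every vowel.
For "ibtgbjyybudz" the result is "btgbjyybdz".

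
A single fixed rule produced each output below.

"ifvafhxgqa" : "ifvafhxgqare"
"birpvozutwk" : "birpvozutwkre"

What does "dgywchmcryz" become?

dgywchmcryzre

The transformation: append "re".
"dgywchmcryz" → "dgywchmcryzre".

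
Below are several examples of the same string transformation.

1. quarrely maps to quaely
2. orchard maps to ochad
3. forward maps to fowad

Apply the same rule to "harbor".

habo

The rule is to remove every "r".
So "harbor" becomes "habo".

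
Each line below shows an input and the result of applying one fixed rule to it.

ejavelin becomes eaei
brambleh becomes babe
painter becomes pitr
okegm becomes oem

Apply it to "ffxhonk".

fxok

Rule — keep every other character starting from the first (positions 1st, 3rd, 5th, ...).
For "ffxhonk" the result is "fxok".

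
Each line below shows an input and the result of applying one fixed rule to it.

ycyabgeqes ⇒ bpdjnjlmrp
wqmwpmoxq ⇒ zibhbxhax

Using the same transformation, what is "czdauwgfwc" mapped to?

The transformation: move the last 3 characters to the front (rotate right by 3), then shift every letter 11 places forward in the alphabet (wrapping around).
"czdauwgfwc" → "fwcczdauwg" → "qhnnkolfhr".
(Check on "wqmwpmoxq": → "oxqwqmwpm" → "zibhbxhax" ✓)

qhnnkolfhr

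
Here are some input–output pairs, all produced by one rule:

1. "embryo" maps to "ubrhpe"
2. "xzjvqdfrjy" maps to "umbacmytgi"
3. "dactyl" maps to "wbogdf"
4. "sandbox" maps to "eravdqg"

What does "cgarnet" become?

qhwfjdu

Rule — move the last 3 characters to the front (rotate right by 3), then shift every letter 3 places forward in the alphabet (wrapping around).
Doing the same to "cgarnet": "qhwfjdu".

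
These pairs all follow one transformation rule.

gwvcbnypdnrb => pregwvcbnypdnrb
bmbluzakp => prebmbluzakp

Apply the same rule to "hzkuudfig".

prehzkuudfig

What's happening: prepend "pre".
On "hzkuudfig" that produces "prehzkuudfig".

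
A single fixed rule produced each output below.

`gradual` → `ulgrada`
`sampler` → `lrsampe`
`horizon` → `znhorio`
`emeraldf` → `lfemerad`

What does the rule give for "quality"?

iyqualt

The rule is to move the last 2 characters to the front (rotate right by 2), then swap the first and last characters.
For "quality", step one produces "tyquali"; step two turns that into "iyqualt".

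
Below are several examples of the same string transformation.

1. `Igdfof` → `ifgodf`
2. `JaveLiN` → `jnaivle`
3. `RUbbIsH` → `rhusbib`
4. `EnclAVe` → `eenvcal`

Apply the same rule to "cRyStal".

The rule is to take characters alternately from the front and the back (1st, last, 2nd, 2nd-last, ...), then convert every letter to lowercase.
On "cRyStal": the first step gives "clRaytS", and the second then gives "clrayts".
(Check on "Igdfof": → "Ifgodf" → "ifgodf" ✓)

clrayts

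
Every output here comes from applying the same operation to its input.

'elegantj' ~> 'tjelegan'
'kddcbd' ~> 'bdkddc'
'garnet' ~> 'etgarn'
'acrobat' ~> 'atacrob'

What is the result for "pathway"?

aypathw

The pattern: move the last 2 characters to the front (rotate right by 2).
Doing the same to "pathway": "aypathw".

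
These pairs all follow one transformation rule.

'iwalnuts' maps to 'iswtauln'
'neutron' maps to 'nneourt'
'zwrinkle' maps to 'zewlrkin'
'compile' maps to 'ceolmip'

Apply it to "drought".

dtrhogu

The transformation: take characters alternately from the front and the back (1st, last, 2nd, 2nd-last, ...).
"drought" → "dtrhogu".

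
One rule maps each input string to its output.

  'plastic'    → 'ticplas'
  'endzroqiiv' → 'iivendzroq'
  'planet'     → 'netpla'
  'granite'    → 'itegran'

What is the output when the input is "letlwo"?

lwolet

The rule is to move the last 3 characters to the front (rotate right by 3).
Applying that to "letlwo" gives "lwolet".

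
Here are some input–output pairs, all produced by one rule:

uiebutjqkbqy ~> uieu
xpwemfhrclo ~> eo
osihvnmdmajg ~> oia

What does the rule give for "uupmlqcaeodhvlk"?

uuaeo

Looking at the pairs, the operation is to keep only the vowels.
For "uupmlqcaeodhvlk" the result is "uuaeo".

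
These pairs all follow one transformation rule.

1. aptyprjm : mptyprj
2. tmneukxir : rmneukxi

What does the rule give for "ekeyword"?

dkeywor

The transformation: delete the first character, then move the last character to the front.
"ekeyword" → "keyword" → "dkeywor".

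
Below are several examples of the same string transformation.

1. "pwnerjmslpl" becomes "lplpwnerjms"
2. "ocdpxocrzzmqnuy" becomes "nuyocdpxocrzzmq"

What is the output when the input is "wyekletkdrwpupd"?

In each case the input is transformed by: move the last 3 characters to the front (rotate right by 3).
So "wyekletkdrwpupd" becomes "updwyekletkdrwp".

updwyekletkdrwp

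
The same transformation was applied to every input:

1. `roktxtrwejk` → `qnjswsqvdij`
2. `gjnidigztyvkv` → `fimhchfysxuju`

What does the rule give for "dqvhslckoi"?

Looking at the pairs, the operation is to shift every letter 1 place backward in the alphabet (wrapping around).
On "dqvhslckoi" that produces "cpugrkbjnh".

cpugrkbjnh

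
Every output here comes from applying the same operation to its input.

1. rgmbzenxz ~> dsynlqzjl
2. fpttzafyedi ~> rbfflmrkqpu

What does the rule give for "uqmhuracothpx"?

gcytgdmoaftbj

The transformation: shift every letter 12 places forward in the alphabet (wrapping around).
"uqmhuracothpx" → "gcytgdmoaftbj".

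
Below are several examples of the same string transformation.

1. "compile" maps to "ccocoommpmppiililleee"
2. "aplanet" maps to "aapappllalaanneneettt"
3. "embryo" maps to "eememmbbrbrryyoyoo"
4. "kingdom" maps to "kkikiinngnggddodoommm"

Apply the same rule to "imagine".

iimimmaagaggiininneee

The transformation: repeat every character 3 times, then swap each adjacent pair of characters (1↔2, 3↔4, ...).
Working it through for "imagine": intermediate "iiimmmaaagggiiinnneee", final "iimimmaagaggiininneee".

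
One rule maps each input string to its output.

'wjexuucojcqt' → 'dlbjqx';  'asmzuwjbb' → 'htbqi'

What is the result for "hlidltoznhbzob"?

opsvuiv

Each output is the input with this applied: keep every other character starting from the first (positions 1st, 3rd, 5th, ...), then shift every letter 7 places forward in the alphabet (wrapping around).
"hlidltoznhbzob" → "opsvuiv".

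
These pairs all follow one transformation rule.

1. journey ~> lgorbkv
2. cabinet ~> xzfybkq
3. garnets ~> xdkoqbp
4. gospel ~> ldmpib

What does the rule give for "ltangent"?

qikxbdqk

What's happening: swap each adjacent pair of characters (1↔2, 3↔4, ...), then shift every letter 3 places backward in the alphabet (wrapping around).
Applying both steps to "ltangent": "tlnaegtn", then "qikxbdqk".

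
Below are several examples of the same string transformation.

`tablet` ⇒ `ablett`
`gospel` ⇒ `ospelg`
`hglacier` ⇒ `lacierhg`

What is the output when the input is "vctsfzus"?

The pattern: move the last 2 characters to the front (rotate right by 2), then swap the front and back halves of the string.
"vctsfzus" → "usvctsfz" → "tsfzusvc".

tsfzusvc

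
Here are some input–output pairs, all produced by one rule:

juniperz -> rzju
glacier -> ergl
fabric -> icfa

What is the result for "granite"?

tegr

The rule is to move the first 2 characters to the end (rotate left by 2), then keep only the last 4 characters.
On "granite": the first step gives "anitegr", and the second then gives "tegr".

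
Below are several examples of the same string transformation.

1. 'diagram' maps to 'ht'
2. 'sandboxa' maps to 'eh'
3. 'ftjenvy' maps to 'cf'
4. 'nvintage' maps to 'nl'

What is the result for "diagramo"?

Each output is the input with this applied: shift every letter 7 places forward in the alphabet (wrapping around), then keep only the last 2 characters.
"diagramo" → "kphnyhtv" → "tv".

tv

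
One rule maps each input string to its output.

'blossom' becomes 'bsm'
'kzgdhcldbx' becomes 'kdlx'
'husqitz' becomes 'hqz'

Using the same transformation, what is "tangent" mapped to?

The rule is to keep one character in every 3, starting at position 1 (positions 1st, 4th, 7th, ...).
"tangent" → "tgt".

tgt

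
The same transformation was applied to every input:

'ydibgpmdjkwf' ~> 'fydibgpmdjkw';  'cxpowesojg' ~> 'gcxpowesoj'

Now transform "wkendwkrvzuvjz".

Each output is the input with this applied: move the last character to the front.
Applying that to "wkendwkrvzuvjz" gives "zwkendwkrvzuvj".

zwkendwkrvzuvj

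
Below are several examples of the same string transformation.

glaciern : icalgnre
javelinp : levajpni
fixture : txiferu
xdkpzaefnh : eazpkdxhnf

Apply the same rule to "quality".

lauqyti

Each output is the input with this applied: move the last 3 characters to the front (rotate right by 3), then reverse the string.
On "quality": the first step gives "ityqual", and the second then gives "lauqyti".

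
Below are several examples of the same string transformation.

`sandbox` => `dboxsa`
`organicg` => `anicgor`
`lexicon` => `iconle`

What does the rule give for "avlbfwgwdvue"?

bfwgwdvueav

Each output is the input with this applied: move the first 3 characters to the end (rotate left by 3), then delete the last character.
Starting from "avlbfwgwdvue": after the first operation, "bfwgwdvueavl"; after the second, "bfwgwdvueav".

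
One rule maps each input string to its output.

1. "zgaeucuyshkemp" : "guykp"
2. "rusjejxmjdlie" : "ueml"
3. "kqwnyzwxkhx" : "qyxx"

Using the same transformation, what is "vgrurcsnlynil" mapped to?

Rule — keep one character in every 3, starting at position 2 (positions 2nd, 5th, 8th, ...).
"vgrurcsnlynil" → "grnn".

grnn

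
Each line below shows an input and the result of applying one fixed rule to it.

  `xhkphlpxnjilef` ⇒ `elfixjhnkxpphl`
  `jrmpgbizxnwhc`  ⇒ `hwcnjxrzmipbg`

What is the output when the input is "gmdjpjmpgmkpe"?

pkemggmpdmjjp

Rule — move the last 2 characters to the front (rotate right by 2), then take characters alternately from the front and the back (1st, last, 2nd, 2nd-last, ...).
Working it through for "gmdjpjmpgmkpe": intermediate "pegmdjpjmpgmk", final "pkemggmpdmjjp".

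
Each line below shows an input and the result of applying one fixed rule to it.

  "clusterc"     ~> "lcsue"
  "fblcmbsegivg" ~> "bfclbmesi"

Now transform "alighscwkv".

Looking at the pairs, the operation is to swap each adjacent pair of characters (1↔2, 3↔4, ...), then delete the last 3 characters.
On "alighscwkv" that produces "lagishw".

lagishw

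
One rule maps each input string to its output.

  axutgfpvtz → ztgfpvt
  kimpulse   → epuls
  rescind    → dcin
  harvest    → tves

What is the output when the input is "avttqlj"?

The pattern: delete the first 3 characters, then move the last character to the front.
"avttqlj" → "tqlj" → "jtql".
(Check on "axutgfpvtz": → "tgfpvtz" → "ztgfpvt" ✓)

jtql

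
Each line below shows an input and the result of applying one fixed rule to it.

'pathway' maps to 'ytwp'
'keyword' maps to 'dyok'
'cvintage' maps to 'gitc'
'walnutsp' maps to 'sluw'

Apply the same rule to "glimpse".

eipg

The rule is to keep every other character starting from the first (positions 1st, 3rd, 5th, ...), then swap the first and last characters.
On "glimpse" that produces "eipg".
(Check on "walnutsp": → "wlus" → "sluw" ✓)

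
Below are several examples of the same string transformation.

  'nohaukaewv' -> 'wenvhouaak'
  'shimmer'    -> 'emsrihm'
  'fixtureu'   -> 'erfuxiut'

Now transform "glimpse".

spgeilm

Looking at the pairs, the operation is to move the last 3 characters to the front (rotate right by 3), then swap each adjacent pair of characters (1↔2, 3↔4, ...).
Starting from "glimpse": after the first operation, "pseglim"; after the second, "spgeilm".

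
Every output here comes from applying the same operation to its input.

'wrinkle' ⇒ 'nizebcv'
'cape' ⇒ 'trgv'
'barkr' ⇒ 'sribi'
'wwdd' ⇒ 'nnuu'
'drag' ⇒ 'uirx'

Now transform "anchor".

retyfi

What's happening: shift every letter 9 places backward in the alphabet (wrapping around).
So "anchor" becomes "retyfi".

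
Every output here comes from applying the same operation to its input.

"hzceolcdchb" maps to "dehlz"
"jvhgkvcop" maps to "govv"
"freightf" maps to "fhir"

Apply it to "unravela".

The rule is to keep every other character starting from the second (positions 2nd, 4th, 6th, ...), then sort the characters into alphabetical order.
For "unravela", step one produces "naea"; step two turns that into "aaen".

aaen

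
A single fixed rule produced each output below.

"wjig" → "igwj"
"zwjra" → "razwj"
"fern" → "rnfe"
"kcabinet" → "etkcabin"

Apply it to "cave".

What's happening: move the last 2 characters to the front (rotate right by 2).
On "cave" that produces "veca".

veca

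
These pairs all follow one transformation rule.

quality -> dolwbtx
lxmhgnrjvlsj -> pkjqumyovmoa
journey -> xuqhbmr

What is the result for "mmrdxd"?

Looking at the pairs, the operation is to shift every letter 3 places forward in the alphabet (wrapping around), then move the first 2 characters to the end (rotate left by 2).
For "mmrdxd", step one produces "ppugag"; step two turns that into "ugagpp".
(Check on "quality": → "txdolwb" → "dolwbtx" ✓)

ugagpp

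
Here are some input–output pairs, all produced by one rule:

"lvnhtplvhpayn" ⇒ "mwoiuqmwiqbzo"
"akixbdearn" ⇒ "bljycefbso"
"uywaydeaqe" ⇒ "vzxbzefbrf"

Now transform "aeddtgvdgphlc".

bfeeuhwehqimd

The transformation: shift every letter 1 place forward in the alphabet (wrapping around).
On "aeddtgvdgphlc" that produces "bfeeuhwehqimd".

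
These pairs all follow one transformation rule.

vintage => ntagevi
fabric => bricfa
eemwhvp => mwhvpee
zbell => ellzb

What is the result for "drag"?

Looking at the pairs, the operation is to move the first 2 characters to the end (rotate left by 2).
Doing the same to "drag": "agdr".

agdr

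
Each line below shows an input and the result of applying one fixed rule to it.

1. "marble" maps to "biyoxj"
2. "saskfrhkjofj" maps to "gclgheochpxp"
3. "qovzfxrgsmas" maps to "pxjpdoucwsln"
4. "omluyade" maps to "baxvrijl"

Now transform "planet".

The pattern: shift every letter 3 places backward in the alphabet (wrapping around), then reverse the string.
On "planet": the first step gives "mixkbq", and the second then gives "qbkxim".

qbkxim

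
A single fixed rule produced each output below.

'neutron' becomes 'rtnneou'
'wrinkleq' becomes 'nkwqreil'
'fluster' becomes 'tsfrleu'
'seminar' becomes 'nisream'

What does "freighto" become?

igforteh

The rule is to take characters alternately from the front and the back (1st, last, 2nd, 2nd-last, ...), then move the last 2 characters to the front (rotate right by 2).
"freighto" → "fortehig" → "igforteh".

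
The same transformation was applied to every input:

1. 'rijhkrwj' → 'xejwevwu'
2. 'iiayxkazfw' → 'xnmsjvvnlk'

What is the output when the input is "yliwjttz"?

What's happening: swap the front and back halves of the string, then shift every letter 13 places forward in the alphabet (wrapping around) — i.e. ROT13.
Working it through for "yliwjttz": intermediate "jttzyliw", final "wggmlyvj".

wggmlyvj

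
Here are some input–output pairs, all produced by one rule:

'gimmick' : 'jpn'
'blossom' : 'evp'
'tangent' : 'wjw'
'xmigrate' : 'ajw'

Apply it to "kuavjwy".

nyb

What's happening: shift every letter 3 places forward in the alphabet (wrapping around), then keep one character in every 3, starting at position 1 (positions 1st, 4th, 7th, ...).
Working it through for "kuavjwy": intermediate "nxdymzb", final "nyb".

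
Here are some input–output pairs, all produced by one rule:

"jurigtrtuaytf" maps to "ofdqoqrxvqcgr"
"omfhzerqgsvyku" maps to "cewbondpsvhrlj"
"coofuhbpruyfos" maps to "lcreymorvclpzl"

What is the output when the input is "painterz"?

fkqbowmx

In each case the input is transformed by: shift every letter 3 places backward in the alphabet (wrapping around), then move the first 2 characters to the end (rotate left by 2).
Starting from "painterz": after the first operation, "mxfkqbow"; after the second, "fkqbowmx".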